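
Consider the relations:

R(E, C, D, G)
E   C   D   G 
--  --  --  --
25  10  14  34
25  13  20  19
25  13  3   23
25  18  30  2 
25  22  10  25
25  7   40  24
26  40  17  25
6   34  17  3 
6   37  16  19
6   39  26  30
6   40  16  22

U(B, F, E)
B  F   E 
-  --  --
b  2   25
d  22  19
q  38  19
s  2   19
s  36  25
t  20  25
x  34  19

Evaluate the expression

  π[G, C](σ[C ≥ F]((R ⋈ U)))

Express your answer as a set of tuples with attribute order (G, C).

{(19, 13), (2, 18), (23, 13), (24, 7), (25, 22), (34, 10)}

Natural join on E: {(25, 10, 14, 34, b, 2), (25, 10, 14, 34, s, 36), (25, 10, 14, 34, t, 20), (25, 13, 20, 19, b, 2), (25, 13, 20, 19, s, 36), (25, 13, 20, 19, t, 20), (25, 13, 3, 23, b, 2), (25, 13, 3, 23, s, 36), (25, 13, 3, 23, t, 20), (25, 18, 30, 2, b, 2), (25, 18, 30, 2, s, 36), (25, 18, 30, 2, t, 20), (25, 22, 10, 25, b, 2), (25, 22, 10, 25, s, 36), (25, 22, 10, 25, t, 20), (25, 7, 40, 24, b, 2), (25, 7, 40, 24, s, 36), (25, 7, 40, 24, t, 20)}
Selection C ≥ F: {(25, 10, 14, 34, b, 2), (25, 13, 20, 19, b, 2), (25, 13, 3, 23, b, 2), (25, 18, 30, 2, b, 2), (25, 22, 10, 25, b, 2), (25, 22, 10, 25, t, 20), (25, 7, 40, 24, b, 2)}
π[G, C]: project onto (G, C) (1 duplicate(s) eliminated) → {(19, 13), (2, 18), (23, 13), (24, 7), (25, 22), (34, 10)}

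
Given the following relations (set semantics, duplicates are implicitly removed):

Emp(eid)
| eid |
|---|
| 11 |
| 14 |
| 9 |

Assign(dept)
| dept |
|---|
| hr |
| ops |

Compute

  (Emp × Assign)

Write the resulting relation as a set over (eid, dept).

{(11, hr), (11, ops), (14, hr), (14, ops), (9, hr), (9, ops)}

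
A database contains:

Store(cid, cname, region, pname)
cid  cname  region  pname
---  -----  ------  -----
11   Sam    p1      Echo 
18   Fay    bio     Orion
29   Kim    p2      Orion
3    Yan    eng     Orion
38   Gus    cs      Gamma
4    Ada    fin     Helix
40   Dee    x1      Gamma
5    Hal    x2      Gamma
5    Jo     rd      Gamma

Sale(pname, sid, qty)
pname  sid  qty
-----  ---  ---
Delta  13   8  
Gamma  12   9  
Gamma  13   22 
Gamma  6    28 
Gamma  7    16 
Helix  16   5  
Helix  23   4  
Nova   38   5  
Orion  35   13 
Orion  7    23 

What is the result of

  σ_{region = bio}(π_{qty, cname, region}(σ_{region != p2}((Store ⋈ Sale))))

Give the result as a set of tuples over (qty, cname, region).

Natural join on pname: {(18, Fay, bio, Orion, 35, 13), (18, Fay, bio, Orion, 7, 23), (29, Kim, p2, Orion, 35, 13), (29, Kim, p2, Orion, 7, 23), (3, Yan, eng, Orion, 35, 13), (3, Yan, eng, Orion, 7, 23), (38, Gus, cs, Gamma, 12, 9), (38, Gus, cs, Gamma, 13, 22), (38, Gus, cs, Gamma, 6, 28), (38, Gus, cs, Gamma, 7, 16), (4, Ada, fin, Helix, 16, 5), (4, Ada, fin, Helix, 23, 4), (40, Dee, x1, Gamma, 12, 9), (40, Dee, x1, Gamma, 13, 22), (40, Dee, x1, Gamma, 6, 28), (40, Dee, x1, Gamma, 7, 16), (5, Hal, x2, Gamma, 12, 9), (5, Hal, x2, Gamma, 13, 22), (5, Hal, x2, Gamma, 6, 28), (5, Hal, x2, Gamma, 7, 16), (5, Jo, rd, Gamma, 12, 9), (5, Jo, rd, Gamma, 13, 22), (5, Jo, rd, Gamma, 6, 28), (5, Jo, rd, Gamma, 7, 16)}
Filtering on region != p2 leaves {(18, Fay, bio, Orion, 35, 13), (18, Fay, bio, Orion, 7, 23), (3, Yan, eng, Orion, 35, 13), (3, Yan, eng, Orion, 7, 23), (38, Gus, cs, Gamma, 12, 9), (38, Gus, cs, Gamma, 13, 22), (38, Gus, cs, Gamma, 6, 28), (38, Gus, cs, Gamma, 7, 16), (4, Ada, fin, Helix, 16, 5), (4, Ada, fin, Helix, 23, 4), (40, Dee, x1, Gamma, 12, 9), (40, Dee, x1, Gamma, 13, 22), (40, Dee, x1, Gamma, 6, 28), (40, Dee, x1, Gamma, 7, 16), (5, Hal, x2, Gamma, 12, 9), (5, Hal, x2, Gamma, 13, 22), (5, Hal, x2, Gamma, 6, 28), (5, Hal, x2, Gamma, 7, 16), (5, Jo, rd, Gamma, 12, 9), (5, Jo, rd, Gamma, 13, 22), (5, Jo, rd, Gamma, 6, 28), (5, Jo, rd, Gamma, 7, 16)}.
Keep only column(s) qty, cname, region: {(13, Fay, bio), (13, Yan, eng), (16, Dee, x1), (16, Gus, cs), (16, Hal, x2), (16, Jo, rd), (22, Dee, x1), (22, Gus, cs), (22, Hal, x2), (22, Jo, rd), (23, Fay, bio), (23, Yan, eng), (28, Dee, x1), (28, Gus, cs), (28, Hal, x2), (28, Jo, rd), (4, Ada, fin), (5, Ada, fin), (9, Dee, x1), (9, Gus, cs), (9, Hal, x2), (9, Jo, rd)}
Filtering on region = bio leaves {(13, Fay, bio), (23, Fay, bio)}.

{(13, Fay, bio), (23, Fay, bio)}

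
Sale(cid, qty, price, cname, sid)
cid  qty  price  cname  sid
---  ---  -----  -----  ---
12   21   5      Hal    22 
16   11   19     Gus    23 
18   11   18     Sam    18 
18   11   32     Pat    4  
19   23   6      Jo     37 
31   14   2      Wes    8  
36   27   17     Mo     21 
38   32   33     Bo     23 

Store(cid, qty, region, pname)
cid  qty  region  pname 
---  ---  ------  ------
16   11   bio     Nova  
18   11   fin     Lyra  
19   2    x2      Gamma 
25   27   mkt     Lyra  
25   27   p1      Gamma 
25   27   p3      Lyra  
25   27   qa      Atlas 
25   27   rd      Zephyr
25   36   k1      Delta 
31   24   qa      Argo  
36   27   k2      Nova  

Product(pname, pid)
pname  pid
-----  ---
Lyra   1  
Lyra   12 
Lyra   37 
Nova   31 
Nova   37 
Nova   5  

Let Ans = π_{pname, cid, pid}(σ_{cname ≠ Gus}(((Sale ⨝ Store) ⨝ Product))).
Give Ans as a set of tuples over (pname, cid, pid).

{(Lyra, 18, 1), (Lyra, 18, 12), (Lyra, 18, 37), (Nova, 36, 31), (Nova, 36, 37), (Nova, 36, 5)}

Joining Sale and Store on cid, qty yields {(16, 11, 19, Gus, 23, bio, Nova), (18, 11, 18, Sam, 18, fin, Lyra), (18, 11, 32, Pat, 4, fin, Lyra), (36, 27, 17, Mo, 21, k2, Nova)}.
Joining (Sale ⨝ Store) and Product on pname yields {(16, 11, 19, Gus, 23, bio, Nova, 31), (16, 11, 19, Gus, 23, bio, Nova, 37), (16, 11, 19, Gus, 23, bio, Nova, 5), (18, 11, 18, Sam, 18, fin, Lyra, 1), (18, 11, 18, Sam, 18, fin, Lyra, 12), (18, 11, 18, Sam, 18, fin, Lyra, 37), (18, 11, 32, Pat, 4, fin, Lyra, 1), (18, 11, 32, Pat, 4, fin, Lyra, 12), (18, 11, 32, Pat, 4, fin, Lyra, 37), (36, 27, 17, Mo, 21, k2, Nova, 31), (36, 27, 17, Mo, 21, k2, Nova, 37), (36, 27, 17, Mo, 21, k2, Nova, 5)}.
σ[cname ≠ Gus]: keep tuples satisfying cname ≠ Gus → {(18, 11, 18, Sam, 18, fin, Lyra, 1), (18, 11, 18, Sam, 18, fin, Lyra, 12), (18, 11, 18, Sam, 18, fin, Lyra, 37), (18, 11, 32, Pat, 4, fin, Lyra, 1), (18, 11, 32, Pat, 4, fin, Lyra, 12), (18, 11, 32, Pat, 4, fin, Lyra, 37), (36, 27, 17, Mo, 21, k2, Nova, 31), (36, 27, 17, Mo, 21, k2, Nova, 37), (36, 27, 17, Mo, 21, k2, Nova, 5)}
Projecting to pname, cid, pid (3 duplicate(s) eliminated): {(Lyra, 18, 1), (Lyra, 18, 12), (Lyra, 18, 37), (Nova, 36, 31), (Nova, 36, 37), (Nova, 36, 5)}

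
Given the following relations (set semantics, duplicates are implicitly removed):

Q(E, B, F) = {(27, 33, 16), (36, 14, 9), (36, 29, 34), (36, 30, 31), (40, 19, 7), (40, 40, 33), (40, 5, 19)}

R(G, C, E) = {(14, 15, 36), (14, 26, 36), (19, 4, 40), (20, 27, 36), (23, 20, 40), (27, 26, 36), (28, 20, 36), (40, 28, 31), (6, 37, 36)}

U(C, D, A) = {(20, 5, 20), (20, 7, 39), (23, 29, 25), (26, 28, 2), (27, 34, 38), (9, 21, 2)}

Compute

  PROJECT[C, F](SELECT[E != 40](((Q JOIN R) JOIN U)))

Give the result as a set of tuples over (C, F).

{(20, 31), (20, 34), (20, 9), (26, 31), (26, 34), (26, 9), (27, 31), (27, 34), (27, 9)}

Joining Q and R on E yields {(36, 14, 9, 14, 15), (36, 14, 9, 14, 26), (36, 14, 9, 20, 27), (36, 14, 9, 27, 26), (36, 14, 9, 28, 20), (36, 14, 9, 6, 37), (36, 29, 34, 14, 15), (36, 29, 34, 14, 26), (36, 29, 34, 20, 27), (36, 29, 34, 27, 26), (36, 29, 34, 28, 20), (36, 29, 34, 6, 37), (36, 30, 31, 14, 15), (36, 30, 31, 14, 26), (36, 30, 31, 20, 27), (36, 30, 31, 27, 26), (36, 30, 31, 28, 20), (36, 30, 31, 6, 37), (40, 19, 7, 19, 4), (40, 19, 7, 23, 20), (40, 40, 33, 19, 4), (40, 40, 33, 23, 20), (40, 5, 19, 19, 4), (40, 5, 19, 23, 20)}.
Joining (Q JOIN R) and U on C yields {(36, 14, 9, 14, 26, 28, 2), (36, 14, 9, 20, 27, 34, 38), (36, 14, 9, 27, 26, 28, 2), (36, 14, 9, 28, 20, 5, 20), (36, 14, 9, 28, 20, 7, 39), (36, 29, 34, 14, 26, 28, 2), (36, 29, 34, 20, 27, 34, 38), (36, 29, 34, 27, 26, 28, 2), (36, 29, 34, 28, 20, 5, 20), (36, 29, 34, 28, 20, 7, 39), (36, 30, 31, 14, 26, 28, 2), (36, 30, 31, 20, 27, 34, 38), (36, 30, 31, 27, 26, 28, 2), (36, 30, 31, 28, 20, 5, 20), (36, 30, 31, 28, 20, 7, 39), (40, 19, 7, 23, 20, 5, 20), (40, 19, 7, 23, 20, 7, 39), (40, 40, 33, 23, 20, 5, 20), (40, 40, 33, 23, 20, 7, 39), (40, 5, 19, 23, 20, 5, 20), (40, 5, 19, 23, 20, 7, 39)}.
Apply σ_{E != 40}; surviving tuples: {(36, 14, 9, 14, 26, 28, 2), (36, 14, 9, 20, 27, 34, 38), (36, 14, 9, 27, 26, 28, 2), (36, 14, 9, 28, 20, 5, 20), (36, 14, 9, 28, 20, 7, 39), (36, 29, 34, 14, 26, 28, 2), (36, 29, 34, 20, 27, 34, 38), (36, 29, 34, 27, 26, 28, 2), (36, 29, 34, 28, 20, 5, 20), (36, 29, 34, 28, 20, 7, 39), (36, 30, 31, 14, 26, 28, 2), (36, 30, 31, 20, 27, 34, 38), (36, 30, 31, 27, 26, 28, 2), (36, 30, 31, 28, 20, 5, 20), (36, 30, 31, 28, 20, 7, 39)}
Keep only column(s) C, F (6 duplicate(s) eliminated): {(20, 31), (20, 34), (20, 9), (26, 31), (26, 34), (26, 9), (27, 31), (27, 34), (27, 9)}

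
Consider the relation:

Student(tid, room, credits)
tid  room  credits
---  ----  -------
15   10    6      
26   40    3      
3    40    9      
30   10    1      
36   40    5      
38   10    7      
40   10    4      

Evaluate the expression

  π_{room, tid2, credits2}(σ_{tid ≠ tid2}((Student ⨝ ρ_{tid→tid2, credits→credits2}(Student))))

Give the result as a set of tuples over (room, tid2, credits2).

ρ[tid→tid2, credits→credits2]: schema becomes (tid2, room, credits2); tuples unchanged.
Student ⋈ ρ_{tid→tid2, credits→credits2}(Student) (natural join on room): {(15, 10, 6, 15, 6), (15, 10, 6, 30, 1), (15, 10, 6, 38, 7), (15, 10, 6, 40, 4), (26, 40, 3, 26, 3), (26, 40, 3, 3, 9), (26, 40, 3, 36, 5), (3, 40, 9, 26, 3), (3, 40, 9, 3, 9), (3, 40, 9, 36, 5), (30, 10, 1, 15, 6), (30, 10, 1, 30, 1), (30, 10, 1, 38, 7), (30, 10, 1, 40, 4), (36, 40, 5, 26, 3), (36, 40, 5, 3, 9), (36, 40, 5, 36, 5), (38, 10, 7, 15, 6), (38, 10, 7, 30, 1), (38, 10, 7, 38, 7), (38, 10, 7, 40, 4), (40, 10, 4, 15, 6), (40, 10, 4, 30, 1), (40, 10, 4, 38, 7), (40, 10, 4, 40, 4)}
Selection tid ≠ tid2: {(15, 10, 6, 30, 1), (15, 10, 6, 38, 7), (15, 10, 6, 40, 4), (26, 40, 3, 3, 9), (26, 40, 3, 36, 5), (3, 40, 9, 26, 3), (3, 40, 9, 36, 5), (30, 10, 1, 15, 6), (30, 10, 1, 38, 7), (30, 10, 1, 40, 4), (36, 40, 5, 26, 3), (36, 40, 5, 3, 9), (38, 10, 7, 15, 6), (38, 10, 7, 30, 1), (38, 10, 7, 40, 4), (40, 10, 4, 15, 6), (40, 10, 4, 30, 1), (40, 10, 4, 38, 7)}
π[room, tid2, credits2]: project onto (room, tid2, credits2) (11 duplicate(s) eliminated) → {(10, 15, 6), (10, 30, 1), (10, 38, 7), (10, 40, 4), (40, 26, 3), (40, 3, 9), (40, 36, 5)}

{(10, 15, 6), (10, 30, 1), (10, 38, 7), (10, 40, 4), (40, 26, 3), (40, 3, 9), (40, 36, 5)}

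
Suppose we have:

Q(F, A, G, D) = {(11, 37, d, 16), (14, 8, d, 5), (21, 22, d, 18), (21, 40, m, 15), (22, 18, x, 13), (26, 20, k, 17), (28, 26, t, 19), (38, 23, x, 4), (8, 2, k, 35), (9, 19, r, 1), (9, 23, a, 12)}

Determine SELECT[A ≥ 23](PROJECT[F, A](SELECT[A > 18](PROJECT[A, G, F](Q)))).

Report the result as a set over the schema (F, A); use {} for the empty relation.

Keep only column(s) A, G, F: {(18, x, 22), (19, r, 9), (2, k, 8), (20, k, 26), (22, d, 21), (23, a, 9), (23, x, 38), (26, t, 28), (37, d, 11), (40, m, 21), (8, d, 14)}
Selection A > 18: {(19, r, 9), (20, k, 26), (22, d, 21), (23, a, 9), (23, x, 38), (26, t, 28), (37, d, 11), (40, m, 21)}
Keep only column(s) F, A: {(11, 37), (21, 22), (21, 40), (26, 20), (28, 26), (38, 23), (9, 19), (9, 23)}
Selection A ≥ 23: {(11, 37), (21, 40), (28, 26), (38, 23), (9, 23)}

{(11, 37), (21, 40), (28, 26), (38, 23), (9, 23)}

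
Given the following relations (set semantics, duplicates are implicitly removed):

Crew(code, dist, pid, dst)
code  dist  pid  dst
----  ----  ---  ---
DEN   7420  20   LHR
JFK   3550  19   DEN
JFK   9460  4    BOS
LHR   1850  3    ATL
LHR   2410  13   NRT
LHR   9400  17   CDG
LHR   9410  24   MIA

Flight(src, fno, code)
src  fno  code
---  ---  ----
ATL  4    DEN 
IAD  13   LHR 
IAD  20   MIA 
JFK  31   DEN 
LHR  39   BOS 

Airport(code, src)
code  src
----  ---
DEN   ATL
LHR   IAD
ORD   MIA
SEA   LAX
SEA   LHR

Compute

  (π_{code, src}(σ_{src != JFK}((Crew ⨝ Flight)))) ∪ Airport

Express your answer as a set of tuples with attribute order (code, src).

Crew ⋈ Flight (natural join on code): {(DEN, 7420, 20, LHR, ATL, 4), (DEN, 7420, 20, LHR, JFK, 31), (LHR, 1850, 3, ATL, IAD, 13), (LHR, 2410, 13, NRT, IAD, 13), (LHR, 9400, 17, CDG, IAD, 13), (LHR, 9410, 24, MIA, IAD, 13)}
Apply σ_{src != JFK}; surviving tuples: {(DEN, 7420, 20, LHR, ATL, 4), (LHR, 1850, 3, ATL, IAD, 13), (LHR, 2410, 13, NRT, IAD, 13), (LHR, 9400, 17, CDG, IAD, 13), (LHR, 9410, 24, MIA, IAD, 13)}
π[code, src]: project onto (code, src) (3 duplicate(s) eliminated) → {(DEN, ATL), (LHR, IAD)}
Set union of the two operands is {(DEN, ATL), (LHR, IAD), (ORD, MIA), (SEA, LAX), (SEA, LHR)}.

{(DEN, ATL), (LHR, IAD), (ORD, MIA), (SEA, LAX), (SEA, LHR)}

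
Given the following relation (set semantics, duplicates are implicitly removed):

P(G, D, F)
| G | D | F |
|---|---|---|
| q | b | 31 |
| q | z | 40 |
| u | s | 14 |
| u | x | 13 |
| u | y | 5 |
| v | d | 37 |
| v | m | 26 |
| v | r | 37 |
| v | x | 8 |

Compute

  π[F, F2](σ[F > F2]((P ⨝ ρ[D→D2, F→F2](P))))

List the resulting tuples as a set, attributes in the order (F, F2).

ρ[D→D2, F→F2]: schema becomes (G, D2, F2); tuples unchanged.
Joining P and ρ[D→D2, F→F2](P) on G yields {(q, b, 31, b, 31), (q, b, 31, z, 40), (q, z, 40, b, 31), (q, z, 40, z, 40), (u, s, 14, s, 14), (u, s, 14, x, 13), (u, s, 14, y, 5), (u, x, 13, s, 14), (u, x, 13, x, 13), (u, x, 13, y, 5), (u, y, 5, s, 14), (u, y, 5, x, 13), (u, y, 5, y, 5), (v, d, 37, d, 37), (v, d, 37, m, 26), (v, d, 37, r, 37), (v, d, 37, x, 8), (v, m, 26, d, 37), (v, m, 26, m, 26), (v, m, 26, r, 37), (v, m, 26, x, 8), (v, r, 37, d, 37), (v, r, 37, m, 26), (v, r, 37, r, 37), (v, r, 37, x, 8), (v, x, 8, d, 37), (v, x, 8, m, 26), (v, x, 8, r, 37), (v, x, 8, x, 8)}.
Filtering on F > F2 leaves {(q, z, 40, b, 31), (u, s, 14, x, 13), (u, s, 14, y, 5), (u, x, 13, y, 5), (v, d, 37, m, 26), (v, d, 37, x, 8), (v, m, 26, x, 8), (v, r, 37, m, 26), (v, r, 37, x, 8)}.
π[F, F2]: project onto (F, F2) (2 duplicate(s) eliminated) → {(13, 5), (14, 13), (14, 5), (26, 8), (37, 26), (37, 8), (40, 31)}

{(13, 5), (14, 13), (14, 5), (26, 8), (37, 26), (37, 8), (40, 31)}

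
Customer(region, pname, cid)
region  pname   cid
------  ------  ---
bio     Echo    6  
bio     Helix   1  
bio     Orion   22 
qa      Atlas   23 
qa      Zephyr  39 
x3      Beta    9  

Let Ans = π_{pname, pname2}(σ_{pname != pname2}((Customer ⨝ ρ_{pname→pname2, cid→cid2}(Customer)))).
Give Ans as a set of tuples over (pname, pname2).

{(Atlas, Zephyr), (Echo, Helix), (Echo, Orion), (Helix, Echo), (Helix, Orion), (Orion, Echo), (Orion, Helix), (Zephyr, Atlas)}

ρ[pname→pname2, cid→cid2]: schema becomes (region, pname2, cid2); tuples unchanged.
Customer ⋈ ρ_{pname→pname2, cid→cid2}(Customer) (natural join on region): {(bio, Echo, 6, Echo, 6), (bio, Echo, 6, Helix, 1), (bio, Echo, 6, Orion, 22), (bio, Helix, 1, Echo, 6), (bio, Helix, 1, Helix, 1), (bio, Helix, 1, Orion, 22), (bio, Orion, 22, Echo, 6), (bio, Orion, 22, Helix, 1), (bio, Orion, 22, Orion, 22), (qa, Atlas, 23, Atlas, 23), (qa, Atlas, 23, Zephyr, 39), (qa, Zephyr, 39, Atlas, 23), (qa, Zephyr, 39, Zephyr, 39), (x3, Beta, 9, Beta, 9)}
σ[pname != pname2]: keep tuples satisfying pname != pname2 → {(bio, Echo, 6, Helix, 1), (bio, Echo, 6, Orion, 22), (bio, Helix, 1, Echo, 6), (bio, Helix, 1, Orion, 22), (bio, Orion, 22, Echo, 6), (bio, Orion, 22, Helix, 1), (qa, Atlas, 23, Zephyr, 39), (qa, Zephyr, 39, Atlas, 23)}
Keep only column(s) pname, pname2: {(Atlas, Zephyr), (Echo, Helix), (Echo, Orion), (Helix, Echo), (Helix, Orion), (Orion, Echo), (Orion, Helix), (Zephyr, Atlas)}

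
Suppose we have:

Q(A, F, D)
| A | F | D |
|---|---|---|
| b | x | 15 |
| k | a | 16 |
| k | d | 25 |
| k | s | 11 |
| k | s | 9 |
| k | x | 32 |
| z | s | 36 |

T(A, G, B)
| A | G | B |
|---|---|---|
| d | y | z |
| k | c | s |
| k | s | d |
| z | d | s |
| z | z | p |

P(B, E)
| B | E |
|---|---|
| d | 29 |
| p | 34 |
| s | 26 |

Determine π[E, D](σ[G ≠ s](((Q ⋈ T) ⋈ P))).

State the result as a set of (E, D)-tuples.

{(26, 11), (26, 16), (26, 25), (26, 32), (26, 36), (26, 9), (34, 36)}

Joining Q and T on A yields {(k, a, 16, c, s), (k, a, 16, s, d), (k, d, 25, c, s), (k, d, 25, s, d), (k, s, 11, c, s), (k, s, 11, s, d), (k, s, 9, c, s), (k, s, 9, s, d), (k, x, 32, c, s), (k, x, 32, s, d), (z, s, 36, d, s), (z, s, 36, z, p)}.
Joining (Q ⋈ T) and P on B yields {(k, a, 16, c, s, 26), (k, a, 16, s, d, 29), (k, d, 25, c, s, 26), (k, d, 25, s, d, 29), (k, s, 11, c, s, 26), (k, s, 11, s, d, 29), (k, s, 9, c, s, 26), (k, s, 9, s, d, 29), (k, x, 32, c, s, 26), (k, x, 32, s, d, 29), (z, s, 36, d, s, 26), (z, s, 36, z, p, 34)}.
Apply σ_{G ≠ s}; surviving tuples: {(k, a, 16, c, s, 26), (k, d, 25, c, s, 26), (k, s, 11, c, s, 26), (k, s, 9, c, s, 26), (k, x, 32, c, s, 26), (z, s, 36, d, s, 26), (z, s, 36, z, p, 34)}
π_{E, D} gives {(26, 11), (26, 16), (26, 25), (26, 32), (26, 36), (26, 9), (34, 36)}.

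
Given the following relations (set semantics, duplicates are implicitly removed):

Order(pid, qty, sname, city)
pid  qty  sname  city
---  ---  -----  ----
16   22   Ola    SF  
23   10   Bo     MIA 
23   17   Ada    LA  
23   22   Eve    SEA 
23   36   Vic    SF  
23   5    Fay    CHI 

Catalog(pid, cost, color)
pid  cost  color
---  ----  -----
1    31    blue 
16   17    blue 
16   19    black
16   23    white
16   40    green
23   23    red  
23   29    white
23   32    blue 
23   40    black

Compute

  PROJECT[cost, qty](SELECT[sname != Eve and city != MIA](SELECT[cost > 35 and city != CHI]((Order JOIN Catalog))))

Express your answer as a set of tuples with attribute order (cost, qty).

Natural join on pid: {(16, 22, Ola, SF, 17, blue), (16, 22, Ola, SF, 19, black), (16, 22, Ola, SF, 23, white), (16, 22, Ola, SF, 40, green), (23, 10, Bo, MIA, 23, red), (23, 10, Bo, MIA, 29, white), (23, 10, Bo, MIA, 32, blue), (23, 10, Bo, MIA, 40, black), (23, 17, Ada, LA, 23, red), (23, 17, Ada, LA, 29, white), (23, 17, Ada, LA, 32, blue), (23, 17, Ada, LA, 40, black), (23, 22, Eve, SEA, 23, red), (23, 22, Eve, SEA, 29, white), (23, 22, Eve, SEA, 32, blue), (23, 22, Eve, SEA, 40, black), (23, 36, Vic, SF, 23, red), (23, 36, Vic, SF, 29, white), (23, 36, Vic, SF, 32, blue), (23, 36, Vic, SF, 40, black), (23, 5, Fay, CHI, 23, red), (23, 5, Fay, CHI, 29, white), (23, 5, Fay, CHI, 32, blue), (23, 5, Fay, CHI, 40, black)}
Selection cost > 35 and city != CHI: {(16, 22, Ola, SF, 40, green), (23, 10, Bo, MIA, 40, black), (23, 17, Ada, LA, 40, black), (23, 22, Eve, SEA, 40, black), (23, 36, Vic, SF, 40, black)}
Selection sname != Eve and city != MIA: {(16, 22, Ola, SF, 40, green), (23, 17, Ada, LA, 40, black), (23, 36, Vic, SF, 40, black)}
π_{cost, qty} gives {(40, 17), (40, 22), (40, 36)}.

{(40, 17), (40, 22), (40, 36)}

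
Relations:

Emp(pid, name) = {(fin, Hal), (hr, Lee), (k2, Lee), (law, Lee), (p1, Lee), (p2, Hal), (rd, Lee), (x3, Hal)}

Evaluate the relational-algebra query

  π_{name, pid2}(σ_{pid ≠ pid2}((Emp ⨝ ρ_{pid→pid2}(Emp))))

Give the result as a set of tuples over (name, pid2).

{(Hal, fin), (Hal, p2), (Hal, x3), (Lee, hr), (Lee, k2), (Lee, law), (Lee, p1), (Lee, rd)}

ρ[pid→pid2]: schema becomes (pid2, name); tuples unchanged.
Emp ⋈ ρ_{pid→pid2}(Emp) (natural join on name): {(fin, Hal, fin), (fin, Hal, p2), (fin, Hal, x3), (hr, Lee, hr), (hr, Lee, k2), (hr, Lee, law), (hr, Lee, p1), (hr, Lee, rd), (k2, Lee, hr), (k2, Lee, k2), (k2, Lee, law), (k2, Lee, p1), (k2, Lee, rd), (law, Lee, hr), (law, Lee, k2), (law, Lee, law), (law, Lee, p1), (law, Lee, rd), (p1, Lee, hr), (p1, Lee, k2), (p1, Lee, law), (p1, Lee, p1), (p1, Lee, rd), (p2, Hal, fin), (p2, Hal, p2), (p2, Hal, x3), (rd, Lee, hr), (rd, Lee, k2), (rd, Lee, law), (rd, Lee, p1), (rd, Lee, rd), (x3, Hal, fin), (x3, Hal, p2), (x3, Hal, x3)}
σ[pid ≠ pid2]: keep tuples satisfying pid ≠ pid2 → {(fin, Hal, p2), (fin, Hal, x3), (hr, Lee, k2), (hr, Lee, law), (hr, Lee, p1), (hr, Lee, rd), (k2, Lee, hr), (k2, Lee, law), (k2, Lee, p1), (k2, Lee, rd), (law, Lee, hr), (law, Lee, k2), (law, Lee, p1), (law, Lee, rd), (p1, Lee, hr), (p1, Lee, k2), (p1, Lee, law), (p1, Lee, rd), (p2, Hal, fin), (p2, Hal, x3), (rd, Lee, hr), (rd, Lee, k2), (rd, Lee, law), (rd, Lee, p1), (x3, Hal, fin), (x3, Hal, p2)}
Projecting to name, pid2 (18 duplicate(s) eliminated): {(Hal, fin), (Hal, p2), (Hal, x3), (Lee, hr), (Lee, k2), (Lee, law), (Lee, p1), (Lee, rd)}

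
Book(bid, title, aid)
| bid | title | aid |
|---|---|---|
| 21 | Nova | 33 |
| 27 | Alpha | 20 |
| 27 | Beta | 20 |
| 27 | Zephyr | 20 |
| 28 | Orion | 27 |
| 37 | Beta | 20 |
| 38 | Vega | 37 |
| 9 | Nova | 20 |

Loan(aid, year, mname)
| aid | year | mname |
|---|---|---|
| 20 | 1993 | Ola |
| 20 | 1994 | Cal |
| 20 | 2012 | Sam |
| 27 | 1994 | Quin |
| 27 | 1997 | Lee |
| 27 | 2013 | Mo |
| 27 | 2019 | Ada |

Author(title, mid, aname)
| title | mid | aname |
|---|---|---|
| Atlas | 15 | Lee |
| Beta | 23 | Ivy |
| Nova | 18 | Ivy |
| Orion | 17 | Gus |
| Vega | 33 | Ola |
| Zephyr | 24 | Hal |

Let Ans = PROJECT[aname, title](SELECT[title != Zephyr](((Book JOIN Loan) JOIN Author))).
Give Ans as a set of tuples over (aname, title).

Book ⋈ Loan (natural join on aid): {(27, Alpha, 20, 1993, Ola), (27, Alpha, 20, 1994, Cal), (27, Alpha, 20, 2012, Sam), (27, Beta, 20, 1993, Ola), (27, Beta, 20, 1994, Cal), (27, Beta, 20, 2012, Sam), (27, Zephyr, 20, 1993, Ola), (27, Zephyr, 20, 1994, Cal), (27, Zephyr, 20, 2012, Sam), (28, Orion, 27, 1994, Quin), (28, Orion, 27, 1997, Lee), (28, Orion, 27, 2013, Mo), (28, Orion, 27, 2019, Ada), (37, Beta, 20, 1993, Ola), (37, Beta, 20, 1994, Cal), (37, Beta, 20, 2012, Sam), (9, Nova, 20, 1993, Ola), (9, Nova, 20, 1994, Cal), (9, Nova, 20, 2012, Sam)}
(Book JOIN Loan) ⋈ Author (natural join on title): {(27, Beta, 20, 1993, Ola, 23, Ivy), (27, Beta, 20, 1994, Cal, 23, Ivy), (27, Beta, 20, 2012, Sam, 23, Ivy), (27, Zephyr, 20, 1993, Ola, 24, Hal), (27, Zephyr, 20, 1994, Cal, 24, Hal), (27, Zephyr, 20, 2012, Sam, 24, Hal), (28, Orion, 27, 1994, Quin, 17, Gus), (28, Orion, 27, 1997, Lee, 17, Gus), (28, Orion, 27, 2013, Mo, 17, Gus), (28, Orion, 27, 2019, Ada, 17, Gus), (37, Beta, 20, 1993, Ola, 23, Ivy), (37, Beta, 20, 1994, Cal, 23, Ivy), (37, Beta, 20, 2012, Sam, 23, Ivy), (9, Nova, 20, 1993, Ola, 18, Ivy), (9, Nova, 20, 1994, Cal, 18, Ivy), (9, Nova, 20, 2012, Sam, 18, Ivy)}
σ[title != Zephyr]: keep tuples satisfying title != Zephyr → {(27, Beta, 20, 1993, Ola, 23, Ivy), (27, Beta, 20, 1994, Cal, 23, Ivy), (27, Beta, 20, 2012, Sam, 23, Ivy), (28, Orion, 27, 1994, Quin, 17, Gus), (28, Orion, 27, 1997, Lee, 17, Gus), (28, Orion, 27, 2013, Mo, 17, Gus), (28, Orion, 27, 2019, Ada, 17, Gus), (37, Beta, 20, 1993, Ola, 23, Ivy), (37, Beta, 20, 1994, Cal, 23, Ivy), (37, Beta, 20, 2012, Sam, 23, Ivy), (9, Nova, 20, 1993, Ola, 18, Ivy), (9, Nova, 20, 1994, Cal, 18, Ivy), (9, Nova, 20, 2012, Sam, 18, Ivy)}
Projecting to aname, title (10 duplicate(s) eliminated): {(Gus, Orion), (Ivy, Beta), (Ivy, Nova)}

{(Gus, Orion), (Ivy, Beta), (Ivy, Nova)}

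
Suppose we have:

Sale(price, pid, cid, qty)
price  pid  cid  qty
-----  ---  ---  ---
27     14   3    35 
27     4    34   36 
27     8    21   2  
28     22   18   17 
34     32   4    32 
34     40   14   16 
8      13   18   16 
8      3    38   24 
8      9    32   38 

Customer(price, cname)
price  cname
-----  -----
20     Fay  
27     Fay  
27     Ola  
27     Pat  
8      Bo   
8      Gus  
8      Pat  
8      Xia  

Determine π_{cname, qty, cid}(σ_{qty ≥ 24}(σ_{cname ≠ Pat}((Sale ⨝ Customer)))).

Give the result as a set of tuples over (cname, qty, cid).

{(Bo, 24, 38), (Bo, 38, 32), (Fay, 35, 3), (Fay, 36, 34), (Gus, 24, 38), (Gus, 38, 32), (Ola, 35, 3), (Ola, 36, 34), (Xia, 24, 38), (Xia, 38, 32)}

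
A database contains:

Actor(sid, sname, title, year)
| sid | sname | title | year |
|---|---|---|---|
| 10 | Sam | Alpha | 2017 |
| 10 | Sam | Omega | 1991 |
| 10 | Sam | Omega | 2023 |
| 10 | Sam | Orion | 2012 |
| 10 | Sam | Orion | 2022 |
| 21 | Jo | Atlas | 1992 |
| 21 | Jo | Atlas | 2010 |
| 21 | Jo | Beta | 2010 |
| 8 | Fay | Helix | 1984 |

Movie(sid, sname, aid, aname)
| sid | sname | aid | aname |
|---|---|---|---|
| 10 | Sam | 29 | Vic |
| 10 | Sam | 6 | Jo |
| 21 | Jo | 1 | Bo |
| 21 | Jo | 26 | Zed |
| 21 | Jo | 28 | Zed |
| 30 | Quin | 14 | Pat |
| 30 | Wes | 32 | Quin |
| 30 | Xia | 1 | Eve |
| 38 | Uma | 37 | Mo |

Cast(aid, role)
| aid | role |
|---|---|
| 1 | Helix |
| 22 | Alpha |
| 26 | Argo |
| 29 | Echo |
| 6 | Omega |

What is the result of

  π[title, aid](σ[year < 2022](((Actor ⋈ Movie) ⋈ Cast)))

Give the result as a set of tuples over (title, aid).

Actor ⋈ Movie (natural join on sid, sname): {(10, Sam, Alpha, 2017, 29, Vic), (10, Sam, Alpha, 2017, 6, Jo), (10, Sam, Omega, 1991, 29, Vic), (10, Sam, Omega, 1991, 6, Jo), (10, Sam, Omega, 2023, 29, Vic), (10, Sam, Omega, 2023, 6, Jo), (10, Sam, Orion, 2012, 29, Vic), (10, Sam, Orion, 2012, 6, Jo), (10, Sam, Orion, 2022, 29, Vic), (10, Sam, Orion, 2022, 6, Jo), (21, Jo, Atlas, 1992, 1, Bo), (21, Jo, Atlas, 1992, 26, Zed), (21, Jo, Atlas, 1992, 28, Zed), (21, Jo, Atlas, 2010, 1, Bo), (21, Jo, Atlas, 2010, 26, Zed), (21, Jo, Atlas, 2010, 28, Zed), (21, Jo, Beta, 2010, 1, Bo), (21, Jo, Beta, 2010, 26, Zed), (21, Jo, Beta, 2010, 28, Zed)}
(Actor ⋈ Movie) ⋈ Cast (natural join on aid): {(10, Sam, Alpha, 2017, 29, Vic, Echo), (10, Sam, Alpha, 2017, 6, Jo, Omega), (10, Sam, Omega, 1991, 29, Vic, Echo), (10, Sam, Omega, 1991, 6, Jo, Omega), (10, Sam, Omega, 2023, 29, Vic, Echo), (10, Sam, Omega, 2023, 6, Jo, Omega), (10, Sam, Orion, 2012, 29, Vic, Echo), (10, Sam, Orion, 2012, 6, Jo, Omega), (10, Sam, Orion, 2022, 29, Vic, Echo), (10, Sam, Orion, 2022, 6, Jo, Omega), (21, Jo, Atlas, 1992, 1, Bo, Helix), (21, Jo, Atlas, 1992, 26, Zed, Argo), (21, Jo, Atlas, 2010, 1, Bo, Helix), (21, Jo, Atlas, 2010, 26, Zed, Argo), (21, Jo, Beta, 2010, 1, Bo, Helix), (21, Jo, Beta, 2010, 26, Zed, Argo)}
Apply σ_{year < 2022}; surviving tuples: {(10, Sam, Alpha, 2017, 29, Vic, Echo), (10, Sam, Alpha, 2017, 6, Jo, Omega), (10, Sam, Omega, 1991, 29, Vic, Echo), (10, Sam, Omega, 1991, 6, Jo, Omega), (10, Sam, Orion, 2012, 29, Vic, Echo), (10, Sam, Orion, 2012, 6, Jo, Omega), (21, Jo, Atlas, 1992, 1, Bo, Helix), (21, Jo, Atlas, 1992, 26, Zed, Argo), (21, Jo, Atlas, 2010, 1, Bo, Helix), (21, Jo, Atlas, 2010, 26, Zed, Argo), (21, Jo, Beta, 2010, 1, Bo, Helix), (21, Jo, Beta, 2010, 26, Zed, Argo)}
π_{title, aid} gives {(Alpha, 29), (Alpha, 6), (Atlas, 1), (Atlas, 26), (Beta, 1), (Beta, 26), (Omega, 29), (Omega, 6), (Orion, 29), (Orion, 6)} (2 duplicate(s) eliminated).

{(Alpha, 29), (Alpha, 6), (Atlas, 1), (Atlas, 26), (Beta, 1), (Beta, 26), (Omega, 29), (Omega, 6), (Orion, 29), (Orion, 6)}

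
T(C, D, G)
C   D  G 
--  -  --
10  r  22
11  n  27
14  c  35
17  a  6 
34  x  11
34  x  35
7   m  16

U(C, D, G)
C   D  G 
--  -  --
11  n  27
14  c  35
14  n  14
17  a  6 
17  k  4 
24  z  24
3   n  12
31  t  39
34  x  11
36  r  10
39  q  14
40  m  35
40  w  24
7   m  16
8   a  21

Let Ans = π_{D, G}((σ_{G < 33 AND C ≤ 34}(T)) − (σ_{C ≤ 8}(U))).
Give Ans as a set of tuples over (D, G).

{(a, 6), (n, 27), (r, 22), (x, 11)}

Apply σ_{G < 33 AND C ≤ 34}; surviving tuples: {(10, r, 22), (11, n, 27), (17, a, 6), (34, x, 11), (7, m, 16)}
Apply σ_{C ≤ 8}; surviving tuples: {(3, n, 12), (7, m, 16), (8, a, 21)}
Difference: {(10, r, 22), (11, n, 27), (17, a, 6), (34, x, 11), (7, m, 16)} with {(3, n, 12), (7, m, 16), (8, a, 21)} → {(10, r, 22), (11, n, 27), (17, a, 6), (34, x, 11)}
Projecting to D, G: {(a, 6), (n, 27), (r, 22), (x, 11)}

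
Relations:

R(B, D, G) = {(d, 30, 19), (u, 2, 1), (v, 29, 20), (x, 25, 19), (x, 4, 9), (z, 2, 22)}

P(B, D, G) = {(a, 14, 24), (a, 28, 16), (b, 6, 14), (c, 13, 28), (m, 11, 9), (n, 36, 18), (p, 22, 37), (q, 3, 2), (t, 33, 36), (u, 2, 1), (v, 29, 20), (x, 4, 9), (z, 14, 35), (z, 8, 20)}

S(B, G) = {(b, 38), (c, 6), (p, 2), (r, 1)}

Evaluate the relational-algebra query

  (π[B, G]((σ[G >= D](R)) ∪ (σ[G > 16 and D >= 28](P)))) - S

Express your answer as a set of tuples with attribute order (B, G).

{(n, 18), (t, 36), (v, 20), (x, 9), (z, 22)}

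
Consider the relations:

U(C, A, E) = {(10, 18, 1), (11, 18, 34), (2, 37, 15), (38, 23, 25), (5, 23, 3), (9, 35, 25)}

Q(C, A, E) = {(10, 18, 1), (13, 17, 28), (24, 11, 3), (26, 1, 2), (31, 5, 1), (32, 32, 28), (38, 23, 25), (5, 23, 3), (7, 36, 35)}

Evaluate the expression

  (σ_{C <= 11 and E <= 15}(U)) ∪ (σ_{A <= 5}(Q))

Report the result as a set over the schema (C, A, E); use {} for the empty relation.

Filtering on C <= 11 and E <= 15 leaves {(10, 18, 1), (2, 37, 15), (5, 23, 3)}.
Filtering on A <= 5 leaves {(26, 1, 2), (31, 5, 1)}.
Set union of the two operands is {(10, 18, 1), (2, 37, 15), (26, 1, 2), (31, 5, 1), (5, 23, 3)}.

{(10, 18, 1), (2, 37, 15), (26, 1, 2), (31, 5, 1), (5, 23, 3)}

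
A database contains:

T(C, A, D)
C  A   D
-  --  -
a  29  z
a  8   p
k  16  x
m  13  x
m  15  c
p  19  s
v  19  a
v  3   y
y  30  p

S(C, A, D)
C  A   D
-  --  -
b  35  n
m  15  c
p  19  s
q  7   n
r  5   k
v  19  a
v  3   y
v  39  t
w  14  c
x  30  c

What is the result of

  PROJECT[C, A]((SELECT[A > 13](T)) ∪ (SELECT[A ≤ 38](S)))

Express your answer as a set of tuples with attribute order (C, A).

{(a, 29), (b, 35), (k, 16), (m, 15), (p, 19), (q, 7), (r, 5), (v, 19), (v, 3), (w, 14), (x, 30), (y, 30)}

σ[A > 13]: keep tuples satisfying A > 13 → {(a, 29, z), (k, 16, x), (m, 15, c), (p, 19, s), (v, 19, a), (y, 30, p)}
σ[A ≤ 38]: keep tuples satisfying A ≤ 38 → {(b, 35, n), (m, 15, c), (p, 19, s), (q, 7, n), (r, 5, k), (v, 19, a), (v, 3, y), (w, 14, c), (x, 30, c)}
Set union of the two operands is {(a, 29, z), (b, 35, n), (k, 16, x), (m, 15, c), (p, 19, s), (q, 7, n), (r, 5, k), (v, 19, a), (v, 3, y), (w, 14, c), (x, 30, c), (y, 30, p)}.
π_{C, A} gives {(a, 29), (b, 35), (k, 16), (m, 15), (p, 19), (q, 7), (r, 5), (v, 19), (v, 3), (w, 14), (x, 30), (y, 30)}.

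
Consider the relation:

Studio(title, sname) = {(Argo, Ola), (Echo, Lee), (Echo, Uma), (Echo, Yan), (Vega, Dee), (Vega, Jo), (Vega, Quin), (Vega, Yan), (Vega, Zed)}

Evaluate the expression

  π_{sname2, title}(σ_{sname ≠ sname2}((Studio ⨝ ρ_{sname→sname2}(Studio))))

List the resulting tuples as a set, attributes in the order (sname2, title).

ρ[sname→sname2]: schema becomes (title, sname2); tuples unchanged.
Joining Studio and ρ_{sname→sname2}(Studio) on title yields {(Argo, Ola, Ola), (Echo, Lee, Lee), (Echo, Lee, Uma), (Echo, Lee, Yan), (Echo, Uma, Lee), (Echo, Uma, Uma), (Echo, Uma, Yan), (Echo, Yan, Lee), (Echo, Yan, Uma), (Echo, Yan, Yan), (Vega, Dee, Dee), (Vega, Dee, Jo), (Vega, Dee, Quin), (Vega, Dee, Yan), (Vega, Dee, Zed), (Vega, Jo, Dee), (Vega, Jo, Jo), (Vega, Jo, Quin), (Vega, Jo, Yan), (Vega, Jo, Zed), (Vega, Quin, Dee), (Vega, Quin, Jo), (Vega, Quin, Quin), (Vega, Quin, Yan), (Vega, Quin, Zed), (Vega, Yan, Dee), (Vega, Yan, Jo), (Vega, Yan, Quin), (Vega, Yan, Yan), (Vega, Yan, Zed), (Vega, Zed, Dee), (Vega, Zed, Jo), (Vega, Zed, Quin), (Vega, Zed, Yan), (Vega, Zed, Zed)}.
σ[sname ≠ sname2]: keep tuples satisfying sname ≠ sname2 → {(Echo, Lee, Uma), (Echo, Lee, Yan), (Echo, Uma, Lee), (Echo, Uma, Yan), (Echo, Yan, Lee), (Echo, Yan, Uma), (Vega, Dee, Jo), (Vega, Dee, Quin), (Vega, Dee, Yan), (Vega, Dee, Zed), (Vega, Jo, Dee), (Vega, Jo, Quin), (Vega, Jo, Yan), (Vega, Jo, Zed), (Vega, Quin, Dee), (Vega, Quin, Jo), (Vega, Quin, Yan), (Vega, Quin, Zed), (Vega, Yan, Dee), (Vega, Yan, Jo), (Vega, Yan, Quin), (Vega, Yan, Zed), (Vega, Zed, Dee), (Vega, Zed, Jo), (Vega, Zed, Quin), (Vega, Zed, Yan)}
π_{sname2, title} gives {(Dee, Vega), (Jo, Vega), (Lee, Echo), (Quin, Vega), (Uma, Echo), (Yan, Echo), (Yan, Vega), (Zed, Vega)} (18 duplicate(s) eliminated).

{(Dee, Vega), (Jo, Vega), (Lee, Echo), (Quin, Vega), (Uma, Echo), (Yan, Echo), (Yan, Vega), (Zed, Vega)}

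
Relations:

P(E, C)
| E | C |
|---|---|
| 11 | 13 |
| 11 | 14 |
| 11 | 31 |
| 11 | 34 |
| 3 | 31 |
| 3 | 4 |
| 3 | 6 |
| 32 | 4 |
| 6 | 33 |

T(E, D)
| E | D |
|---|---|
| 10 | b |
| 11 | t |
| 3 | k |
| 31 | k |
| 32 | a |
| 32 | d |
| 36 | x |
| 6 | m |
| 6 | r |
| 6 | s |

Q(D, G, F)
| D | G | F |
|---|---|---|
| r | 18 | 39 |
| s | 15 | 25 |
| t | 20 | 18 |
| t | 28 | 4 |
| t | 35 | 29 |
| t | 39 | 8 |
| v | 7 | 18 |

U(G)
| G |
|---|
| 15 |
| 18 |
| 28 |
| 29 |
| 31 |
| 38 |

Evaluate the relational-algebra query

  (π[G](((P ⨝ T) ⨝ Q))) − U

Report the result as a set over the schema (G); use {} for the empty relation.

{20, 35, 39}

P ⋈ T (natural join on E): {(11, 13, t), (11, 14, t), (11, 31, t), (11, 34, t), (3, 31, k), (3, 4, k), (3, 6, k), (32, 4, a), (32, 4, d), (6, 33, m), (6, 33, r), (6, 33, s)}
(P ⨝ T) ⋈ Q (natural join on D): {(11, 13, t, 20, 18), (11, 13, t, 28, 4), (11, 13, t, 35, 29), (11, 13, t, 39, 8), (11, 14, t, 20, 18), (11, 14, t, 28, 4), (11, 14, t, 35, 29), (11, 14, t, 39, 8), (11, 31, t, 20, 18), (11, 31, t, 28, 4), (11, 31, t, 35, 29), (11, 31, t, 39, 8), (11, 34, t, 20, 18), (11, 34, t, 28, 4), (11, 34, t, 35, 29), (11, 34, t, 39, 8), (6, 33, r, 18, 39), (6, 33, s, 15, 25)}
Keep only column(s) G (12 duplicate(s) eliminated): {15, 18, 20, 28, 35, 39}
Set difference of the two operands is {20, 35, 39}.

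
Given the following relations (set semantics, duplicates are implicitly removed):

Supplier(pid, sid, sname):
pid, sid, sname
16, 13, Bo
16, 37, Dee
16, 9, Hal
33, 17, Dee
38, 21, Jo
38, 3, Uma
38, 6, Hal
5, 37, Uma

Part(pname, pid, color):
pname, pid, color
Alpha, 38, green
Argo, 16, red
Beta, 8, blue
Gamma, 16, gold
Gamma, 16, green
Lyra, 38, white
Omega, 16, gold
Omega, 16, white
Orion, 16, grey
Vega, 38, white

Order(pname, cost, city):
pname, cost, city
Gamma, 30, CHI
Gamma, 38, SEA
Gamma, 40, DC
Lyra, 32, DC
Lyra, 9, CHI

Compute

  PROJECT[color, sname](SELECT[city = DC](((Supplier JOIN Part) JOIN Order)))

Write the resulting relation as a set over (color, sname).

{(gold, Bo), (gold, Dee), (gold, Hal), (green, Bo), (green, Dee), (green, Hal), (white, Hal), (white, Jo), (white, Uma)}

Joining Supplier and Part on pid yields {(16, 13, Bo, Argo, red), (16, 13, Bo, Gamma, gold), (16, 13, Bo, Gamma, green), (16, 13, Bo, Omega, gold), (16, 13, Bo, Omega, white), (16, 13, Bo, Orion, grey), (16, 37, Dee, Argo, red), (16, 37, Dee, Gamma, gold), (16, 37, Dee, Gamma, green), (16, 37, Dee, Omega, gold), (16, 37, Dee, Omega, white), (16, 37, Dee, Orion, grey), (16, 9, Hal, Argo, red), (16, 9, Hal, Gamma, gold), (16, 9, Hal, Gamma, green), (16, 9, Hal, Omega, gold), (16, 9, Hal, Omega, white), (16, 9, Hal, Orion, grey), (38, 21, Jo, Alpha, green), (38, 21, Jo, Lyra, white), (38, 21, Jo, Vega, white), (38, 3, Uma, Alpha, green), (38, 3, Uma, Lyra, white), (38, 3, Uma, Vega, white), (38, 6, Hal, Alpha, green), (38, 6, Hal, Lyra, white), (38, 6, Hal, Vega, white)}.
Joining (Supplier JOIN Part) and Order on pname yields {(16, 13, Bo, Gamma, gold, 30, CHI), (16, 13, Bo, Gamma, gold, 38, SEA), (16, 13, Bo, Gamma, gold, 40, DC), (16, 13, Bo, Gamma, green, 30, CHI), (16, 13, Bo, Gamma, green, 38, SEA), (16, 13, Bo, Gamma, green, 40, DC), (16, 37, Dee, Gamma, gold, 30, CHI), (16, 37, Dee, Gamma, gold, 38, SEA), (16, 37, Dee, Gamma, gold, 40, DC), (16, 37, Dee, Gamma, green, 30, CHI), (16, 37, Dee, Gamma, green, 38, SEA), (16, 37, Dee, Gamma, green, 40, DC), (16, 9, Hal, Gamma, gold, 30, CHI), (16, 9, Hal, Gamma, gold, 38, SEA), (16, 9, Hal, Gamma, gold, 40, DC), (16, 9, Hal, Gamma, green, 30, CHI), (16, 9, Hal, Gamma, green, 38, SEA), (16, 9, Hal, Gamma, green, 40, DC), (38, 21, Jo, Lyra, white, 32, DC), (38, 21, Jo, Lyra, white, 9, CHI), (38, 3, Uma, Lyra, white, 32, DC), (38, 3, Uma, Lyra, white, 9, CHI), (38, 6, Hal, Lyra, white, 32, DC), (38, 6, Hal, Lyra, white, 9, CHI)}.
σ[city = DC]: keep tuples satisfying city = DC → {(16, 13, Bo, Gamma, gold, 40, DC), (16, 13, Bo, Gamma, green, 40, DC), (16, 37, Dee, Gamma, gold, 40, DC), (16, 37, Dee, Gamma, green, 40, DC), (16, 9, Hal, Gamma, gold, 40, DC), (16, 9, Hal, Gamma, green, 40, DC), (38, 21, Jo, Lyra, white, 32, DC), (38, 3, Uma, Lyra, white, 32, DC), (38, 6, Hal, Lyra, white, 32, DC)}
π_{color, sname} gives {(gold, Bo), (gold, Dee), (gold, Hal), (green, Bo), (green, Dee), (green, Hal), (white, Hal), (white, Jo), (white, Uma)}.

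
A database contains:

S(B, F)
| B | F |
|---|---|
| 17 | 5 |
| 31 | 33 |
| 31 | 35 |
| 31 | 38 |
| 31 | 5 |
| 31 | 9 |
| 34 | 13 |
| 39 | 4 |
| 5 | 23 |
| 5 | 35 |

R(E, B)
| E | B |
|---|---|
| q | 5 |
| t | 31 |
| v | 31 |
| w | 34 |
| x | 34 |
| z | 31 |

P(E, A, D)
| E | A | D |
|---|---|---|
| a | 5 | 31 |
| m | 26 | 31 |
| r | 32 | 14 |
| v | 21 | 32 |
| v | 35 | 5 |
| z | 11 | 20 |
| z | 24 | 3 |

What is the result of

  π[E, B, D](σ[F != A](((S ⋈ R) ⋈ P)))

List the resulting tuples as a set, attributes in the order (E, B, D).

Natural join on B: {(31, 33, t), (31, 33, v), (31, 33, z), (31, 35, t), (31, 35, v), (31, 35, z), (31, 38, t), (31, 38, v), (31, 38, z), (31, 5, t), (31, 5, v), (31, 5, z), (31, 9, t), (31, 9, v), (31, 9, z), (34, 13, w), (34, 13, x), (5, 23, q), (5, 35, q)}
Natural join on E: {(31, 33, v, 21, 32), (31, 33, v, 35, 5), (31, 33, z, 11, 20), (31, 33, z, 24, 3), (31, 35, v, 21, 32), (31, 35, v, 35, 5), (31, 35, z, 11, 20), (31, 35, z, 24, 3), (31, 38, v, 21, 32), (31, 38, v, 35, 5), (31, 38, z, 11, 20), (31, 38, z, 24, 3), (31, 5, v, 21, 32), (31, 5, v, 35, 5), (31, 5, z, 11, 20), (31, 5, z, 24, 3), (31, 9, v, 21, 32), (31, 9, v, 35, 5), (31, 9, z, 11, 20), (31, 9, z, 24, 3)}
Selection F != A: {(31, 33, v, 21, 32), (31, 33, v, 35, 5), (31, 33, z, 11, 20), (31, 33, z, 24, 3), (31, 35, v, 21, 32), (31, 35, z, 11, 20), (31, 35, z, 24, 3), (31, 38, v, 21, 32), (31, 38, v, 35, 5), (31, 38, z, 11, 20), (31, 38, z, 24, 3), (31, 5, v, 21, 32), (31, 5, v, 35, 5), (31, 5, z, 11, 20), (31, 5, z, 24, 3), (31, 9, v, 21, 32), (31, 9, v, 35, 5), (31, 9, z, 11, 20), (31, 9, z, 24, 3)}
π_{E, B, D} gives {(v, 31, 32), (v, 31, 5), (z, 31, 20), (z, 31, 3)} (15 duplicate(s) eliminated).

{(v, 31, 32), (v, 31, 5), (z, 31, 20), (z, 31, 3)}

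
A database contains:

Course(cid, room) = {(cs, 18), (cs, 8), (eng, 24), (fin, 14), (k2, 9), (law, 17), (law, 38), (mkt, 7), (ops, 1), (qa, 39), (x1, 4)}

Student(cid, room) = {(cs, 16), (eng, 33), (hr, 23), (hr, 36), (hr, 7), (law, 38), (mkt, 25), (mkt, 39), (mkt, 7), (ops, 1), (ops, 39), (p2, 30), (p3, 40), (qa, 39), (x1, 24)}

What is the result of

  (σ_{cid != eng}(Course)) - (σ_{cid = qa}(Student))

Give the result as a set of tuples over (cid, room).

Apply σ_{cid != eng}; surviving tuples: {(cs, 18), (cs, 8), (fin, 14), (k2, 9), (law, 17), (law, 38), (mkt, 7), (ops, 1), (qa, 39), (x1, 4)}
Apply σ_{cid = qa}; surviving tuples: {(qa, 39)}
Set difference of the two operands is {(cs, 18), (cs, 8), (fin, 14), (k2, 9), (law, 17), (law, 38), (mkt, 7), (ops, 1), (x1, 4)}.

{(cs, 18), (cs, 8), (fin, 14), (k2, 9), (law, 17), (law, 38), (mkt, 7), (ops, 1), (x1, 4)}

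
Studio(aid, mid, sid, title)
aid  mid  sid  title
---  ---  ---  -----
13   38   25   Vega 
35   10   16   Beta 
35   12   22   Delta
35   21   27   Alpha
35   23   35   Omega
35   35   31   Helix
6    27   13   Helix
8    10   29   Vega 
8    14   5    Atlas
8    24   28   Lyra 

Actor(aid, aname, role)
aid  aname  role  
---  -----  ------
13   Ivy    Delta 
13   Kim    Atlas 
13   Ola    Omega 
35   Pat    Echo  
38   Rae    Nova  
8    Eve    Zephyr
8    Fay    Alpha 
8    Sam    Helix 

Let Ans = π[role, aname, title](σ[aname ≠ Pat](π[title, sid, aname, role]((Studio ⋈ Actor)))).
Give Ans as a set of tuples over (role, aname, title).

{(Alpha, Fay, Atlas), (Alpha, Fay, Lyra), (Alpha, Fay, Vega), (Atlas, Kim, Vega), (Delta, Ivy, Vega), (Helix, Sam, Atlas), (Helix, Sam, Lyra), (Helix, Sam, Vega), (Omega, Ola, Vega), (Zephyr, Eve, Atlas), (Zephyr, Eve, Lyra), (Zephyr, Eve, Vega)}

Joining Studio and Actor on aid yields {(13, 38, 25, Vega, Ivy, Delta), (13, 38, 25, Vega, Kim, Atlas), (13, 38, 25, Vega, Ola, Omega), (35, 10, 16, Beta, Pat, Echo), (35, 12, 22, Delta, Pat, Echo), (35, 21, 27, Alpha, Pat, Echo), (35, 23, 35, Omega, Pat, Echo), (35, 35, 31, Helix, Pat, Echo), (8, 10, 29, Vega, Eve, Zephyr), (8, 10, 29, Vega, Fay, Alpha), (8, 10, 29, Vega, Sam, Helix), (8, 14, 5, Atlas, Eve, Zephyr), (8, 14, 5, Atlas, Fay, Alpha), (8, 14, 5, Atlas, Sam, Helix), (8, 24, 28, Lyra, Eve, Zephyr), (8, 24, 28, Lyra, Fay, Alpha), (8, 24, 28, Lyra, Sam, Helix)}.
Projecting to title, sid, aname, role: {(Alpha, 27, Pat, Echo), (Atlas, 5, Eve, Zephyr), (Atlas, 5, Fay, Alpha), (Atlas, 5, Sam, Helix), (Beta, 16, Pat, Echo), (Delta, 22, Pat, Echo), (Helix, 31, Pat, Echo), (Lyra, 28, Eve, Zephyr), (Lyra, 28, Fay, Alpha), (Lyra, 28, Sam, Helix), (Omega, 35, Pat, Echo), (Vega, 25, Ivy, Delta), (Vega, 25, Kim, Atlas), (Vega, 25, Ola, Omega), (Vega, 29, Eve, Zephyr), (Vega, 29, Fay, Alpha), (Vega, 29, Sam, Helix)}
Selection aname ≠ Pat: {(Atlas, 5, Eve, Zephyr), (Atlas, 5, Fay, Alpha), (Atlas, 5, Sam, Helix), (Lyra, 28, Eve, Zephyr), (Lyra, 28, Fay, Alpha), (Lyra, 28, Sam, Helix), (Vega, 25, Ivy, Delta), (Vega, 25, Kim, Atlas), (Vega, 25, Ola, Omega), (Vega, 29, Eve, Zephyr), (Vega, 29, Fay, Alpha), (Vega, 29, Sam, Helix)}
Projecting to role, aname, title: {(Alpha, Fay, Atlas), (Alpha, Fay, Lyra), (Alpha, Fay, Vega), (Atlas, Kim, Vega), (Delta, Ivy, Vega), (Helix, Sam, Atlas), (Helix, Sam, Lyra), (Helix, Sam, Vega), (Omega, Ola, Vega), (Zephyr, Eve, Atlas), (Zephyr, Eve, Lyra), (Zephyr, Eve, Vega)}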